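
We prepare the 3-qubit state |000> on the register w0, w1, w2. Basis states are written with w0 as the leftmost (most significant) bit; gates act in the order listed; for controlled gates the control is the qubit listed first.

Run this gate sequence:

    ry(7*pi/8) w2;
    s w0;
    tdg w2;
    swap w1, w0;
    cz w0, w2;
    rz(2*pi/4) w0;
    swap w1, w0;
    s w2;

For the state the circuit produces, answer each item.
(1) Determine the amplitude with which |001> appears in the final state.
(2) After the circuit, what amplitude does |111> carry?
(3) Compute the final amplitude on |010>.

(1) |001> carries amplitude sin(7*pi/16) in the final state.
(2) |111> carries amplitude 0 in the final state.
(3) |010> carries amplitude 0 in the final state.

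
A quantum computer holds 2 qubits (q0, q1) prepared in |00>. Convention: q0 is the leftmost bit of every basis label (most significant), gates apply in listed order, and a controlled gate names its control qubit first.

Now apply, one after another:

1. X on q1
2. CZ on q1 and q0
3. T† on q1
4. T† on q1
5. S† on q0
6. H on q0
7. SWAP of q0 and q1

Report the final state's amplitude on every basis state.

The resulting statevector has amplitude 0 on |00>, 0 on |01>, -sqrt(2)*I/2 on |10>, -sqrt(2)*I/2 on |11>.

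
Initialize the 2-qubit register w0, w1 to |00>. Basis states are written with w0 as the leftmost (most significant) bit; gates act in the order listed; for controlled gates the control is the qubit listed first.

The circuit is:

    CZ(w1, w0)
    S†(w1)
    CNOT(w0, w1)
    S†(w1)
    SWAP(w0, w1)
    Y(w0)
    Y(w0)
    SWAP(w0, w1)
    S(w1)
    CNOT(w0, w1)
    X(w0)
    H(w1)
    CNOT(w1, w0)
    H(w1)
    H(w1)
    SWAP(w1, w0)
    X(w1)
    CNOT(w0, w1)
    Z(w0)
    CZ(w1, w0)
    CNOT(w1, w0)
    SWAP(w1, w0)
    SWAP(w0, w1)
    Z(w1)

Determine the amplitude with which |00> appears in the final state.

|00> carries amplitude sqrt(2)/2 in the final state. Key observation: steps 3-10 multiply out to the identity, so the circuit reduces to the remaining gates.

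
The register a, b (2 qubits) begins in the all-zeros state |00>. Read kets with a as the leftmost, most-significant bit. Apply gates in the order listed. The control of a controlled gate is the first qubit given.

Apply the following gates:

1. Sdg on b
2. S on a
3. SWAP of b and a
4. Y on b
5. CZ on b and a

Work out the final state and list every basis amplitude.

After the circuit, the state carries amplitude I on |01>, and 0 on every other basis state.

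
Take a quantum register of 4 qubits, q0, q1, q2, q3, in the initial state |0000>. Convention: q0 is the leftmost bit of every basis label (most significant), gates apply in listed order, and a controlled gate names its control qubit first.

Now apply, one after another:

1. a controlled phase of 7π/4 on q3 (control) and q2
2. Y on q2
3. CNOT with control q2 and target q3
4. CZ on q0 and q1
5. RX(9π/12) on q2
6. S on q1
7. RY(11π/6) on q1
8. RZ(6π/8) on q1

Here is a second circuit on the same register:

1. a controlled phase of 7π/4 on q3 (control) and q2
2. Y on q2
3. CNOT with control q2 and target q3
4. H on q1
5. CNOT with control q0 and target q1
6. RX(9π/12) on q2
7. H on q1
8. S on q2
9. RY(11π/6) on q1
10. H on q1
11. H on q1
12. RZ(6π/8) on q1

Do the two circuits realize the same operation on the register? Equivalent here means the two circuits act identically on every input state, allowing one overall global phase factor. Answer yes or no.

No — the two circuits implement different unitaries, even allowing a global phase.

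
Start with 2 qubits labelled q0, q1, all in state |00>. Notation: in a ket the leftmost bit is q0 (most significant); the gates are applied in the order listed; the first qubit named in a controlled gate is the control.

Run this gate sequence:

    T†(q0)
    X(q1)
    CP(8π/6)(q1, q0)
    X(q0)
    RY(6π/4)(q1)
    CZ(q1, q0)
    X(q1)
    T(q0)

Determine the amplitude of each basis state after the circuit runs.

The resulting statevector has amplitude 0 on |00>, 0 on |01>, sqrt(2)*exp(I*pi/4)/2 on |10>, -sqrt(2)*exp(I*pi/4)/2 on |11>.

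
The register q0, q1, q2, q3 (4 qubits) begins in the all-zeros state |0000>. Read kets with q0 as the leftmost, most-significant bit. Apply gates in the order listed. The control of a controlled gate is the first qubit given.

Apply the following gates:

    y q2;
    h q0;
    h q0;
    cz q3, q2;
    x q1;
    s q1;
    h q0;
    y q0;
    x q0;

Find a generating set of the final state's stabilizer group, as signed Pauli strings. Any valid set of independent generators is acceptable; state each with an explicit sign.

The final state is stabilized by the group generated by -XIII, -IZII, -IIZI, +IIIZ; other independent generating sets are equally valid.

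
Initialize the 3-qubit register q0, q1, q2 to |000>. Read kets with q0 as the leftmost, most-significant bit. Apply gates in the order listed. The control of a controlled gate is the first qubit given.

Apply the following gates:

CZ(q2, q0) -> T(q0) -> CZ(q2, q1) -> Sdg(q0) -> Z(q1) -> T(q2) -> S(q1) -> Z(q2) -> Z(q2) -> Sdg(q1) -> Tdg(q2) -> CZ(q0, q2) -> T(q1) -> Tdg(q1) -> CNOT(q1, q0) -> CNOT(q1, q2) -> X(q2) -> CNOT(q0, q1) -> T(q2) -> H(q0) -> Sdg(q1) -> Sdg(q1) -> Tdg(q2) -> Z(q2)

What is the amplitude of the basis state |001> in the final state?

|001> carries amplitude -sqrt(2)/2 in the final state.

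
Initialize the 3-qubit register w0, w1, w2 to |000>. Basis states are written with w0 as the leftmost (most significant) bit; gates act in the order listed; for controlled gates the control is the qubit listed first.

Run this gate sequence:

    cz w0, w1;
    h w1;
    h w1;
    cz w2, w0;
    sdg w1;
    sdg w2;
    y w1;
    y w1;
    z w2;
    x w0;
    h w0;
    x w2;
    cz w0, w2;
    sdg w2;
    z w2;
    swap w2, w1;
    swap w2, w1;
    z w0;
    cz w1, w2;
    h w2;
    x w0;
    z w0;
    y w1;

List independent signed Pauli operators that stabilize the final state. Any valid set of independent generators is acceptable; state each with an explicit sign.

The stabilizer group can be generated by +XII, -IIX, -IZI, among other valid generating sets.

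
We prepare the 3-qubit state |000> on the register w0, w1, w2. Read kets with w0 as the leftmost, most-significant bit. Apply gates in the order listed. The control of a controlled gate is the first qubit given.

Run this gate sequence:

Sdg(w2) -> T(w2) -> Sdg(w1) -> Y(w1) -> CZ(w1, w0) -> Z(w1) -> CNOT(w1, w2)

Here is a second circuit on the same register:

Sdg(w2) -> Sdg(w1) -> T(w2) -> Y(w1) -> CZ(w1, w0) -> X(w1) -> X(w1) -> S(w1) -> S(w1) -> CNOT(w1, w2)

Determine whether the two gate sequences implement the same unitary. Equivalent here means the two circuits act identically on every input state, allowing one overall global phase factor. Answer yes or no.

Yes: on every input state the two circuits agree up to one overall phase factor.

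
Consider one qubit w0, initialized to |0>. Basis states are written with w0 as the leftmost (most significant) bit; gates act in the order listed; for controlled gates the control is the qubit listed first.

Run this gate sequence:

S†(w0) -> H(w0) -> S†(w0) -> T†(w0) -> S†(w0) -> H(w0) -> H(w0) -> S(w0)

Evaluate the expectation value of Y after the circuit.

The observable Y averages to -sqrt(2)/2.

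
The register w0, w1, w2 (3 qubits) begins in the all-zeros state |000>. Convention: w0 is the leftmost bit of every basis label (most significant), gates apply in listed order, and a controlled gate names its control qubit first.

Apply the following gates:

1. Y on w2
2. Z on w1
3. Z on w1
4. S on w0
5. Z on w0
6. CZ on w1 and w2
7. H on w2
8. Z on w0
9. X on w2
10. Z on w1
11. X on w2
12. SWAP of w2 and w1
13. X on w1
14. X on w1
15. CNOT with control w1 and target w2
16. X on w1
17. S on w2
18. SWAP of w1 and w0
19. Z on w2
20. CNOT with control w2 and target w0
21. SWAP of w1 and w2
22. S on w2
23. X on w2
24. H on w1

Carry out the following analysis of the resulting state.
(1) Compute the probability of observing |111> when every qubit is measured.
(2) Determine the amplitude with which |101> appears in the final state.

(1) The probability of measuring |111> is 1/2.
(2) |101> carries amplitude -1/2 + I/2 in the final state.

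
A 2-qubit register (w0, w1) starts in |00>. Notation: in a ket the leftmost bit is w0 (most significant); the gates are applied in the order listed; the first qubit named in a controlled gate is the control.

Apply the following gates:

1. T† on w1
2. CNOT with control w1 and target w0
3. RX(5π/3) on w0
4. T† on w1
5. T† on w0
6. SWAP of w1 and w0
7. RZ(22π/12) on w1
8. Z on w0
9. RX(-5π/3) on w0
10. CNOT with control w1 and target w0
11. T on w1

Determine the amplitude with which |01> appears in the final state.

|01> carries amplitude exp(11*I*pi/12)/4 in the final state.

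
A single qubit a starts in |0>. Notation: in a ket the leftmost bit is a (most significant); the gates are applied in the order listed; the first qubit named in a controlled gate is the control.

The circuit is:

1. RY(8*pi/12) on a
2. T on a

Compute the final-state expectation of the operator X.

The observable X averages to sqrt(6)/4.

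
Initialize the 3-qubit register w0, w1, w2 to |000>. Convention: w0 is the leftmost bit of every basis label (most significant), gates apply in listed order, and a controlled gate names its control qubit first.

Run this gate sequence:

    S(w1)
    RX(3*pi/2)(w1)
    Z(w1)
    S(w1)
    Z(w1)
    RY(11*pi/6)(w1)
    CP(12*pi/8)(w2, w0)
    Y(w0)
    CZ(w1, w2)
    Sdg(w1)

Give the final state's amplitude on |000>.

The amplitude on |000> is 0.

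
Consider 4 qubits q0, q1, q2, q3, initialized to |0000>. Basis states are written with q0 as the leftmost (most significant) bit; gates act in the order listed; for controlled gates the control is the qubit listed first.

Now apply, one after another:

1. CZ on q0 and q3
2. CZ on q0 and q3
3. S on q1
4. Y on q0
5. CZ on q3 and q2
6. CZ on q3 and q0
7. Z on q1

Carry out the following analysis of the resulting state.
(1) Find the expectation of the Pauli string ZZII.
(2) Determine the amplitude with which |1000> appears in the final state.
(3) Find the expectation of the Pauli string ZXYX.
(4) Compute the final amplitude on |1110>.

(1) The expectation value of ZZII is -1.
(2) The amplitude on |1000> is I.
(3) The expectation value of ZXYX is 0.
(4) |1110> carries amplitude 0 in the final state.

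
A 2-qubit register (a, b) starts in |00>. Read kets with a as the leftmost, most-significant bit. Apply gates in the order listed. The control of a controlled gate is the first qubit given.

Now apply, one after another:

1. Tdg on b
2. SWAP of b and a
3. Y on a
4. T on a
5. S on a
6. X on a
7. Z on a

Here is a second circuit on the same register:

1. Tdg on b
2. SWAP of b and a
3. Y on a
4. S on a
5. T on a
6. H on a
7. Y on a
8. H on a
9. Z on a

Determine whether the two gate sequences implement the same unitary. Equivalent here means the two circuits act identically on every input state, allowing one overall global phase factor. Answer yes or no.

No — the two circuits implement different unitaries, even allowing a global phase.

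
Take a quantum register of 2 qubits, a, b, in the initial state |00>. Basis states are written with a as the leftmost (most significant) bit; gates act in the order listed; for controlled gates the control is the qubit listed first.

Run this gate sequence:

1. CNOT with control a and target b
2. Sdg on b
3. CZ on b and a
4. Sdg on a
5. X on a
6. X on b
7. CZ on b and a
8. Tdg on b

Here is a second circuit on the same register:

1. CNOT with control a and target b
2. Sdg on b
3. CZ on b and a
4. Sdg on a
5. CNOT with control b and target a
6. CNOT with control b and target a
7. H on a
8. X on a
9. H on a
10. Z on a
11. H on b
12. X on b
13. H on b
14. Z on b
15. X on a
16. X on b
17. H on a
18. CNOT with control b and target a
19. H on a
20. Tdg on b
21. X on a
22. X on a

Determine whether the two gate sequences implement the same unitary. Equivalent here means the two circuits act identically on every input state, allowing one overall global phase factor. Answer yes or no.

Yes: on every input state the two circuits agree up to one overall phase factor.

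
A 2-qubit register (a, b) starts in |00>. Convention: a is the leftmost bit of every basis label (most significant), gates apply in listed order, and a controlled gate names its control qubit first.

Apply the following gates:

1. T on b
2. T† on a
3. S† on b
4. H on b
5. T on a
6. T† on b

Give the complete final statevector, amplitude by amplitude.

After the circuit, the state carries amplitude sqrt(2)/2 on |00>, -sqrt(2)*exp(3*I*pi/4)/2 on |01>, 0 on |10>, 0 on |11>.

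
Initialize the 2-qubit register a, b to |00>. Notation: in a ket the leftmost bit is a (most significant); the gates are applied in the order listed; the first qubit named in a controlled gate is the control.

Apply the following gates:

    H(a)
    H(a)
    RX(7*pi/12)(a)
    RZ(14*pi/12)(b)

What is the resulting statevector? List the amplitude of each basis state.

The resulting statevector has amplitude (-sqrt(3*sqrt(2) + 6)/4 + sqrt(2 - sqrt(2))/4)*exp(5*I*pi/12) on |00>, 0 on |01>, (sqrt(6 - 3*sqrt(2))/4 + sqrt(sqrt(2) + 2)/4)*exp(11*I*pi/12) on |10>, 0 on |11>. Key observation: gates 1-2 undo each other exactly, leaving only the rest of the circuit to track.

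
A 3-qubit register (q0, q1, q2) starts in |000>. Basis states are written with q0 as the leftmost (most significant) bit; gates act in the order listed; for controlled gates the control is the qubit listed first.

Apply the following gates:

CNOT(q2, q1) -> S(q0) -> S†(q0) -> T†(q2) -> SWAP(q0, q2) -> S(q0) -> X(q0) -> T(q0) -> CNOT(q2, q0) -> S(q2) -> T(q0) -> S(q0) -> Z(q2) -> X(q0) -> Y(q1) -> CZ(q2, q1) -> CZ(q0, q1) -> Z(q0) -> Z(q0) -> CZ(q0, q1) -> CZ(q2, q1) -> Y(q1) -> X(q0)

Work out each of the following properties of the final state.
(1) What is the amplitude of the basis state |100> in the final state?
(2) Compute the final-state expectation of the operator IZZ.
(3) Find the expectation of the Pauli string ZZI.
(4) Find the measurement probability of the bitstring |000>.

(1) The amplitude on |100> is -1. Key observation: the block from step 15 through step 22 cancels to the identity and can be dropped.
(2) In the final state, IZZ has expectation 1.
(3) The observable ZZI averages to -1.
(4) A full measurement returns |000> with probability 0.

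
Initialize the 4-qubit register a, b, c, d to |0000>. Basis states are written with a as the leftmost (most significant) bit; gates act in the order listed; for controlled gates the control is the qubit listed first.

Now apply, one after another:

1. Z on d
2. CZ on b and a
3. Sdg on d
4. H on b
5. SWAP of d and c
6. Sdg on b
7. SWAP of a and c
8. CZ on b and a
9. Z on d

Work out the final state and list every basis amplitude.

The final amplitudes are sqrt(2)/2 on |0000>, -sqrt(2)*I/2 on |0100>, and 0 on every other basis state.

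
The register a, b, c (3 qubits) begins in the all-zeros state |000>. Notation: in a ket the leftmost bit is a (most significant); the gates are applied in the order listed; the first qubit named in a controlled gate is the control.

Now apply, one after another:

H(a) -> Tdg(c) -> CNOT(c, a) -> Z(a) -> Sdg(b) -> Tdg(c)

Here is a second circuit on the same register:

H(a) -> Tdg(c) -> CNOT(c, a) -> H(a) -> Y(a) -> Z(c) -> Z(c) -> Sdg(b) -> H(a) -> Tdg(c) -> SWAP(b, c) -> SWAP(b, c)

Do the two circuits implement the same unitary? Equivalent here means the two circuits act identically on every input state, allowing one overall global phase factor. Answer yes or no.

No — the two circuits implement different unitaries, even allowing a global phase.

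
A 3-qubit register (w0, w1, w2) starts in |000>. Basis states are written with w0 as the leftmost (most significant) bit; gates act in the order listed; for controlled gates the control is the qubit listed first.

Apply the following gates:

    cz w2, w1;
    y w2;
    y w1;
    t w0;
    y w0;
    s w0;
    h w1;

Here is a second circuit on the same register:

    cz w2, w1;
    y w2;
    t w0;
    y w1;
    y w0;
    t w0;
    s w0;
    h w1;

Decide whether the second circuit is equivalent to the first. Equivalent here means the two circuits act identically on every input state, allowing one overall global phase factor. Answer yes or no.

No, they are not equivalent — no single phase factor reconciles the two unitaries.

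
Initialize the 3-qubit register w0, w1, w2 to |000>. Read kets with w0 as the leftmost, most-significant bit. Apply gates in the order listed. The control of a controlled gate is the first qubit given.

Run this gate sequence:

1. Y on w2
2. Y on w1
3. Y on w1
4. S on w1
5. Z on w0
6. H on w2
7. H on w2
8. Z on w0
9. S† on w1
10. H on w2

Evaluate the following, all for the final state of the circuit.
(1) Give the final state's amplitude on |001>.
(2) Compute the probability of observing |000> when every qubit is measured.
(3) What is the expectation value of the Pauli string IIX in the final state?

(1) The amplitude on |001> is -sqrt(2)*I/2. Key observation: gates 4-9 undo each other exactly, leaving only the rest of the circuit to track.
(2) The probability of measuring |000> is 1/2.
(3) The observable IIX averages to -1.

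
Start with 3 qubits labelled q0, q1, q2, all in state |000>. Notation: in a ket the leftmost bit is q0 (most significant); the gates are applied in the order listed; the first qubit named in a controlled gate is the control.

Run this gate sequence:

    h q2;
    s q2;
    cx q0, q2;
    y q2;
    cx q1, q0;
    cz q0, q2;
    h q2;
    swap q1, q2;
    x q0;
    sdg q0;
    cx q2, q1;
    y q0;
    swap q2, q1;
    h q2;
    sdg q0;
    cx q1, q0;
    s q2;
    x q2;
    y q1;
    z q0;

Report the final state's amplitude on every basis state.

The final amplitudes are sqrt(2)*I/2 on |010>, -sqrt(2)*I/2 on |011>, and 0 on every other basis state.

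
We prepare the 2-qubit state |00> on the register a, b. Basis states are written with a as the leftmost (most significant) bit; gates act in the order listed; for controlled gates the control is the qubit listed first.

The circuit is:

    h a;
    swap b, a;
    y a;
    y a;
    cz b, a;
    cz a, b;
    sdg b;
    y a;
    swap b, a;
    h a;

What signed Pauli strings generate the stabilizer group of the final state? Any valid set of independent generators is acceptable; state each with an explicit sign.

The final state is stabilized by the group generated by +YI, -IZ; other independent generating sets are equally valid.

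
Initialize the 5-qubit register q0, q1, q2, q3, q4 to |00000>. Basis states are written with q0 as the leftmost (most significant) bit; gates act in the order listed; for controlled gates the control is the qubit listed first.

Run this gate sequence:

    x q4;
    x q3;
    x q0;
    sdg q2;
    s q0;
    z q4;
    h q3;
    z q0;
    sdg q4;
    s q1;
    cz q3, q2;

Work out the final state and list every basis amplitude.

The final amplitudes are sqrt(2)/2 on |10001>, -sqrt(2)/2 on |10011>, and 0 on every other basis state.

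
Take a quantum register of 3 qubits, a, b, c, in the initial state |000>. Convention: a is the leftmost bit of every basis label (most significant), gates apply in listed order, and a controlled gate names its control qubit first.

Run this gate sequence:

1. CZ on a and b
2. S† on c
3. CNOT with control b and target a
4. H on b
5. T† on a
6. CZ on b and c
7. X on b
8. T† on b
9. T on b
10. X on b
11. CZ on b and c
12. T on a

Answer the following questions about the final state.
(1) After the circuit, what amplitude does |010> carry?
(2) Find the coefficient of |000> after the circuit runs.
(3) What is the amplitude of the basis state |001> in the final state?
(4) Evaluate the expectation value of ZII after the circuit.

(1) The final state's coefficient on |010> equals sqrt(2)/2. Key observation: gates 5-12 undo each other exactly, leaving only the rest of the circuit to track.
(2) The final state's coefficient on |000> equals sqrt(2)/2.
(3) The amplitude on |001> is 0.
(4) In the final state, ZII has expectation 1.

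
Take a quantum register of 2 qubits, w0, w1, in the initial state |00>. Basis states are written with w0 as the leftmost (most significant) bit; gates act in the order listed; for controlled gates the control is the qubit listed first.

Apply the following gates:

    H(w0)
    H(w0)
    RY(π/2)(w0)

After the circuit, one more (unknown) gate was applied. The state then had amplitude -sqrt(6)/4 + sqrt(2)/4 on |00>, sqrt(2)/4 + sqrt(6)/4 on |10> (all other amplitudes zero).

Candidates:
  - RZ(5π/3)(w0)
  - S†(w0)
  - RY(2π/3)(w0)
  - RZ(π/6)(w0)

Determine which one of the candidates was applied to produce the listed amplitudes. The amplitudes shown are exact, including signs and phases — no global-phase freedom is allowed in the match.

It was RY(2π/3)(w0) that produced the state shown.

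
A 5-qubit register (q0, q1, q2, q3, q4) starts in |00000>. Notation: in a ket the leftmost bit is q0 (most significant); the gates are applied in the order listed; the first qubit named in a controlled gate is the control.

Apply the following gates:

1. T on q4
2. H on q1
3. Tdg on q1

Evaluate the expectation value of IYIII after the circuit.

The expectation value of IYIII is -sqrt(2)/2.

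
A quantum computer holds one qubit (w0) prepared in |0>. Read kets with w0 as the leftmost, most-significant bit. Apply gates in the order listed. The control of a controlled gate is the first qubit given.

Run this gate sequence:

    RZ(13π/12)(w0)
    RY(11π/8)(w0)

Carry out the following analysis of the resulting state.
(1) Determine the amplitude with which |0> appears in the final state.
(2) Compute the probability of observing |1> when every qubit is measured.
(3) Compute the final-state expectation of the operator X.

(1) The final state's coefficient on |0> equals exp(11*I*pi/24)*cos(5*pi/16).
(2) A full measurement returns |1> with probability sin(5*pi/16)**2.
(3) The expectation value of X is -sqrt(sqrt(2) + 2)/2.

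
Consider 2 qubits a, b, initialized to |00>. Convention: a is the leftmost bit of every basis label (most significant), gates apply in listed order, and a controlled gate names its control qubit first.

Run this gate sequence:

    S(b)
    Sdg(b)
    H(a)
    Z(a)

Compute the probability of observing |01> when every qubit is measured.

The probability of measuring |01> is 0. Key observation: steps 1-2 multiply out to the identity, so the circuit reduces to the remaining gates.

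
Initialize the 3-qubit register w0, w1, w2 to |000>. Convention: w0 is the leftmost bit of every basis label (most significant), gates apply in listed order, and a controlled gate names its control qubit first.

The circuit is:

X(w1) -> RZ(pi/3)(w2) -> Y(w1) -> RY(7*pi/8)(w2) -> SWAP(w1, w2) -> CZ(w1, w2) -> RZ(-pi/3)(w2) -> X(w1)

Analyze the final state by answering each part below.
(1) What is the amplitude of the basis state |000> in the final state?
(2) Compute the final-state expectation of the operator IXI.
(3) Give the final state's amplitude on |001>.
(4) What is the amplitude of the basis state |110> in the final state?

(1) The amplitude on |000> is -I*cos(pi/16).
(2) In the final state, IXI has expectation sqrt(2 - sqrt(2))/2.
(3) The amplitude on |001> is 0.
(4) The amplitude on |110> is 0.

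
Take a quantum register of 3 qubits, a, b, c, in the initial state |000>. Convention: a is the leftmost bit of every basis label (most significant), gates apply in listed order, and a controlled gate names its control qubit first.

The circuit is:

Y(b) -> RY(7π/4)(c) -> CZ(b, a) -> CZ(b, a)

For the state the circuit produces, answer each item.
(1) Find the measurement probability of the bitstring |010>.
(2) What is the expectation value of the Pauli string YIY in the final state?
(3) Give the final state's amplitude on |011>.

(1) A full measurement returns |010> with probability sqrt(2)/4 + 1/2.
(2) The expectation value of YIY is 0.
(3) |011> carries amplitude I*sqrt(2 - sqrt(2))/2 in the final state.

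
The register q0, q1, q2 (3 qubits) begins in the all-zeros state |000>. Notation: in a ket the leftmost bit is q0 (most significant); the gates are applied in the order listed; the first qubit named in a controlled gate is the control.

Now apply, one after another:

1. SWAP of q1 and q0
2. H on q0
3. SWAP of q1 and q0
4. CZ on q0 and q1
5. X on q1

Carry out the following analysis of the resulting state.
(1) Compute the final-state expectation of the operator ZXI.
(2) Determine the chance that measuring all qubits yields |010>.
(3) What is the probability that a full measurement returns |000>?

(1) In the final state, ZXI has expectation 1.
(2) The probability of measuring |010> is 1/2.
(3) A full measurement returns |000> with probability 1/2.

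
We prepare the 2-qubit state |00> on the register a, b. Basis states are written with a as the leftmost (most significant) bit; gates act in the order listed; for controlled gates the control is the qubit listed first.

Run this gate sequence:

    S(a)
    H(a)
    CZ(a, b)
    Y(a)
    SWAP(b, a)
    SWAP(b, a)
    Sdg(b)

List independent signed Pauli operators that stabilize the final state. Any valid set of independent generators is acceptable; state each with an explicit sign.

The final state is stabilized by the group generated by -XI, +IZ; other independent generating sets are equally valid. Key observation: the block from step 5 through step 6 cancels to the identity and can be dropped.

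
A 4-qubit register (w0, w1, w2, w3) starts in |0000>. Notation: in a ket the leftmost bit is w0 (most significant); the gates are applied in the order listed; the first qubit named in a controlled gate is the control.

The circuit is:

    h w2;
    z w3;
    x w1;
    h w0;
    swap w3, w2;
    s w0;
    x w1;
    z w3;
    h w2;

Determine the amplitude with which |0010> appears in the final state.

The final state's coefficient on |0010> equals sqrt(2)/4.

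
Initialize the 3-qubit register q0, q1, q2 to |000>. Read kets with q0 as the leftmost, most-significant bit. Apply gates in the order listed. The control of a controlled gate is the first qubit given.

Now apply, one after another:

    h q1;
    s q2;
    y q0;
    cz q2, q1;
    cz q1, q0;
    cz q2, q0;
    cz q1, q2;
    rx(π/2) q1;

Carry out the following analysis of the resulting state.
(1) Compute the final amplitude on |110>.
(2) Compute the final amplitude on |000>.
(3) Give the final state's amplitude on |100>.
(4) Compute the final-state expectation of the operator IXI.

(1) |110> carries amplitude 1/2 - I/2 in the final state.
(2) The final state's coefficient on |000> equals 0.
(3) The amplitude on |100> is -1/2 + I/2.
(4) In the final state, IXI has expectation -1.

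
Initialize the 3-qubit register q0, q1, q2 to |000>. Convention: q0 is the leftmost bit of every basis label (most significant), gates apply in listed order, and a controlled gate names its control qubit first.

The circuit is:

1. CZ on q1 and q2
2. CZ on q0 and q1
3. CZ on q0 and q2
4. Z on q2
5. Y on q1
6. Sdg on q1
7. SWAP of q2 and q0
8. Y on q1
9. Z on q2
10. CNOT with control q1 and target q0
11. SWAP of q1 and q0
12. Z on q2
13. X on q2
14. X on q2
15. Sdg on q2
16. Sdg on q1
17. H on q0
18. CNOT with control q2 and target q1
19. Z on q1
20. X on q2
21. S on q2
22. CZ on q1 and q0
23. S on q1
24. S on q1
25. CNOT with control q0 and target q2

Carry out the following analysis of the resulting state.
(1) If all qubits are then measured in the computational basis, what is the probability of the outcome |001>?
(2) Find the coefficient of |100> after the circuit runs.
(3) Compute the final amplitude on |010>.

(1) Outcome |001> occurs with probability 1/2. Key observation: the block from step 13 through step 14 cancels to the identity and can be dropped.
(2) |100> carries amplitude sqrt(2)/2 in the final state.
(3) |010> carries amplitude 0 in the final state.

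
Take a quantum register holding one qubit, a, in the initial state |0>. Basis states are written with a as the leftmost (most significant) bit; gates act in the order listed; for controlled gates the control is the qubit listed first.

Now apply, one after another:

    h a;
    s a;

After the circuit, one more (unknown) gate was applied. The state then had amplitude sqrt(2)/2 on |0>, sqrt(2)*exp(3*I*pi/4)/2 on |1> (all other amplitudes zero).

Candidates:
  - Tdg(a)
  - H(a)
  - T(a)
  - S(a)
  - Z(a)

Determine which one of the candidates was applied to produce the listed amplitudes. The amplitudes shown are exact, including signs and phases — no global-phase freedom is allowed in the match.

The unique candidate consistent with the amplitudes is T(a).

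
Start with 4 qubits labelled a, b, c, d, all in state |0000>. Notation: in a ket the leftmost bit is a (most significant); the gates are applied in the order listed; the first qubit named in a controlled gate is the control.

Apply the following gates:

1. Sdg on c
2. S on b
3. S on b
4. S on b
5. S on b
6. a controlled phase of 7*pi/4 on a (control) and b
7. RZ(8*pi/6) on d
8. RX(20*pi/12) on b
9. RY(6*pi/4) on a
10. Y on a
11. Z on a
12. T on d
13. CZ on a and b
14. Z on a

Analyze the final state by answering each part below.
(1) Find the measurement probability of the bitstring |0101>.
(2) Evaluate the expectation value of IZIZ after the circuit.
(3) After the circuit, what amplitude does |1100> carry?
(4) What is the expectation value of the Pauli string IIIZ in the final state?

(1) A full measurement returns |0101> with probability 0. Key observation: gates 2-5 undo each other exactly, leaving only the rest of the circuit to track.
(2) The expectation value of IZIZ is 1/2.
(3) The final state's coefficient on |1100> equals -sqrt(2)*exp(I*pi/3)/4.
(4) The expectation value of IIIZ is 1.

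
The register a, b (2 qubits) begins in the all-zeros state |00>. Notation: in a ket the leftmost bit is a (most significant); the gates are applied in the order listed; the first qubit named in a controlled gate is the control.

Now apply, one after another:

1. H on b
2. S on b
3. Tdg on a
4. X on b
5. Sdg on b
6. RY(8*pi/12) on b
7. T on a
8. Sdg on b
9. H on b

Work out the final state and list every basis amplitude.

After the circuit, the state carries amplitude (-1 + sqrt(3)*I)*(1 - I)/4 on |00>, (1 - I)*(-sqrt(3) + I)/4 on |01>, 0 on |10>, 0 on |11>.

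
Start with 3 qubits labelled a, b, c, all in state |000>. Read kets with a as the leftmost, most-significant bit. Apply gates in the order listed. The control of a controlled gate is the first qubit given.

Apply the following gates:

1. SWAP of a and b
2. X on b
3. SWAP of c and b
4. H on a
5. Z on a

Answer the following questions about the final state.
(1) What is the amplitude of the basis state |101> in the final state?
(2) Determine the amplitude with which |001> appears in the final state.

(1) |101> carries amplitude -sqrt(2)/2 in the final state.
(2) The final state's coefficient on |001> equals sqrt(2)/2.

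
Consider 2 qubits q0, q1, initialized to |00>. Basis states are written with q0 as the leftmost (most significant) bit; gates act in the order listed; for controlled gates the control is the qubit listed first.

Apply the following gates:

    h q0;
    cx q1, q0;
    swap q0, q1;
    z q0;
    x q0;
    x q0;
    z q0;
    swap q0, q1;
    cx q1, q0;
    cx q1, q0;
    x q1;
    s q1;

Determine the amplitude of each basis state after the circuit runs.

The resulting statevector has amplitude 0 on |00>, sqrt(2)*I/2 on |01>, 0 on |10>, sqrt(2)*I/2 on |11>. Key observation: the block from step 2 through step 9 cancels to the identity and can be dropped.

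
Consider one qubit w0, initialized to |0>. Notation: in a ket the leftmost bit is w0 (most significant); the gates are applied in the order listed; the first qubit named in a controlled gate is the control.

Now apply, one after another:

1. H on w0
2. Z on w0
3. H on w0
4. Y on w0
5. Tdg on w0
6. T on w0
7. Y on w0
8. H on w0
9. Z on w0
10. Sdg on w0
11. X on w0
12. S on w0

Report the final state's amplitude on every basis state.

The resulting statevector has amplitude -sqrt(2)*I/2 on |0>, sqrt(2)*I/2 on |1>. Key observation: steps 2-9 multiply out to the identity, so the circuit reduces to the remaining gates.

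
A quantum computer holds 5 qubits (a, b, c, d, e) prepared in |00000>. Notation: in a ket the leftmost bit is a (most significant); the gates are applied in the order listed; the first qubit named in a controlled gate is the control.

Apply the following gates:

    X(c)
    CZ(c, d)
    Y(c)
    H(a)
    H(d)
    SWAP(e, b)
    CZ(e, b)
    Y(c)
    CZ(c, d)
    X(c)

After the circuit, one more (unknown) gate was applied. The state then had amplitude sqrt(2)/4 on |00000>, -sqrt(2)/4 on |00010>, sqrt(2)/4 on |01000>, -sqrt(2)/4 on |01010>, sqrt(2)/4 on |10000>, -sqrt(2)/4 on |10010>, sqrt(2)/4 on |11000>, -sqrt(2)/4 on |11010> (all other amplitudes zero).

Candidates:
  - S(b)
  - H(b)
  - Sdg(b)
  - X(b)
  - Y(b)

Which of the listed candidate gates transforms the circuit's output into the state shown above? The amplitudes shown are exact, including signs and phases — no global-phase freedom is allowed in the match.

The unique candidate consistent with the amplitudes is H(b).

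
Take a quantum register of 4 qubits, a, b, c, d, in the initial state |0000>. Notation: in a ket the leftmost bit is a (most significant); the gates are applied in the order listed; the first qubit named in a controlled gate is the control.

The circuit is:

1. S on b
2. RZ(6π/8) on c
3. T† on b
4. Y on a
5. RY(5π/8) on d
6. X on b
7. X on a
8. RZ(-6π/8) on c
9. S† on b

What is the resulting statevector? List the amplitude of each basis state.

The resulting statevector has amplitude cos(5*pi/16) on |0100>, sin(5*pi/16) on |0101>, and 0 on every other basis state.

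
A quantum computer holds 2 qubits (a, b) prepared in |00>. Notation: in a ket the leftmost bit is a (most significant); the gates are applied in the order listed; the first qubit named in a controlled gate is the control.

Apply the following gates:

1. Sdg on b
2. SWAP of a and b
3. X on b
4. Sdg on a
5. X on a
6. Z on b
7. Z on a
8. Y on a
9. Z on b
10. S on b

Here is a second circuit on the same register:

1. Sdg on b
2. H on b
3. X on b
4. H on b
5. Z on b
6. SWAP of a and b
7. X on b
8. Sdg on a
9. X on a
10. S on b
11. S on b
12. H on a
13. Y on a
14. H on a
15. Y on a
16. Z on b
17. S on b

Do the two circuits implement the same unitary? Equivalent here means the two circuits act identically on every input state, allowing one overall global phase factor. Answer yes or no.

No, they are not equivalent — no single phase factor reconciles the two unitaries.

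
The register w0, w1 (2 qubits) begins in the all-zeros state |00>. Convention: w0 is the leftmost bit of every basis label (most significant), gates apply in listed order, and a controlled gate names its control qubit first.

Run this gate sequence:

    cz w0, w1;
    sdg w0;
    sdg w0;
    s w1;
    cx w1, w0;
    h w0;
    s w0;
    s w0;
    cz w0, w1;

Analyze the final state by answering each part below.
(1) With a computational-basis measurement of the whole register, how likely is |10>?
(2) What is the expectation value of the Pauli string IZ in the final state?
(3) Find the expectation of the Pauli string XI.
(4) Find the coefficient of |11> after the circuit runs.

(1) The probability of measuring |10> is 1/2.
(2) The expectation value of IZ is 1.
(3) The observable XI averages to -1.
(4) The final state's coefficient on |11> equals 0.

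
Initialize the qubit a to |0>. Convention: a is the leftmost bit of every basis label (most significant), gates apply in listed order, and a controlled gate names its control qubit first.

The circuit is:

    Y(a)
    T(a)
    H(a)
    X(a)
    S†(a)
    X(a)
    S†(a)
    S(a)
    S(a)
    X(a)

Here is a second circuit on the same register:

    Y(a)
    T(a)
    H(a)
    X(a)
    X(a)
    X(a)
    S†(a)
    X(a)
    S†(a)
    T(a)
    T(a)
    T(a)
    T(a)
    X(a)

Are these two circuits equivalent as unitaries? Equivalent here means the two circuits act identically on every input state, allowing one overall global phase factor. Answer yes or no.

Yes — the two circuits implement the same unitary up to a global phase.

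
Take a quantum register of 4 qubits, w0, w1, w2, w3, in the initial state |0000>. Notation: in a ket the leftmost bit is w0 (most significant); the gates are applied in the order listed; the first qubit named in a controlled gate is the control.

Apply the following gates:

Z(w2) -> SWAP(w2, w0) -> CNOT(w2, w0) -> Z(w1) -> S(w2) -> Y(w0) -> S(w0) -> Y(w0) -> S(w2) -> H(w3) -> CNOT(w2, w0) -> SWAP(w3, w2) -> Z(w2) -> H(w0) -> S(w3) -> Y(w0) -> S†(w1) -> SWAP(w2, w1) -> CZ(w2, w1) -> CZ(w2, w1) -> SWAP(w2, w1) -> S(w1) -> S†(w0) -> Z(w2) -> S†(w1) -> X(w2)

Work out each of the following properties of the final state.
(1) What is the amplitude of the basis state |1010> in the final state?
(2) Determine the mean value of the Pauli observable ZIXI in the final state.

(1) The amplitude on |1010> is I/2. Key observation: gates 17-22 undo each other exactly, leaving only the rest of the circuit to track.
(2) The observable ZIXI averages to 0.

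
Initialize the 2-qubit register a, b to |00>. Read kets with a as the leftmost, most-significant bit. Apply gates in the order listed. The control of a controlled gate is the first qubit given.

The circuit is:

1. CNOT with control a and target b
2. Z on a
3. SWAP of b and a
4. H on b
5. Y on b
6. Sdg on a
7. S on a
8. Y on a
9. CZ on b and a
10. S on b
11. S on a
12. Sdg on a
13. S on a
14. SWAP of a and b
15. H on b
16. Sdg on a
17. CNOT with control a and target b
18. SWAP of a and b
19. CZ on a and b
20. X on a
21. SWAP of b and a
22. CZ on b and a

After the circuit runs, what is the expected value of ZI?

The expectation value of ZI is 0.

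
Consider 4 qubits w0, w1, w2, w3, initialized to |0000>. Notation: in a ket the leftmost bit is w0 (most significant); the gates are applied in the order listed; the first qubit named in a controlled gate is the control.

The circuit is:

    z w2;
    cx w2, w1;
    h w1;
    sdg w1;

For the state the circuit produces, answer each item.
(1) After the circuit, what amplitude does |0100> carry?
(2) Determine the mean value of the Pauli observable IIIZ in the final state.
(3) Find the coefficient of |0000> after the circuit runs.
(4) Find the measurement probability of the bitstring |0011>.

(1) |0100> carries amplitude -sqrt(2)*I/2 in the final state.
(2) The observable IIIZ averages to 1.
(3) The amplitude on |0000> is sqrt(2)/2.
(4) Outcome |0011> occurs with probability 0.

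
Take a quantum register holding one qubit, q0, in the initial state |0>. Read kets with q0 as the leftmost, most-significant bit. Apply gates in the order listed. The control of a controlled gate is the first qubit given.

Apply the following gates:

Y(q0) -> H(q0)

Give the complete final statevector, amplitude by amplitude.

The final amplitudes are sqrt(2)*I/2 on |0>, -sqrt(2)*I/2 on |1>.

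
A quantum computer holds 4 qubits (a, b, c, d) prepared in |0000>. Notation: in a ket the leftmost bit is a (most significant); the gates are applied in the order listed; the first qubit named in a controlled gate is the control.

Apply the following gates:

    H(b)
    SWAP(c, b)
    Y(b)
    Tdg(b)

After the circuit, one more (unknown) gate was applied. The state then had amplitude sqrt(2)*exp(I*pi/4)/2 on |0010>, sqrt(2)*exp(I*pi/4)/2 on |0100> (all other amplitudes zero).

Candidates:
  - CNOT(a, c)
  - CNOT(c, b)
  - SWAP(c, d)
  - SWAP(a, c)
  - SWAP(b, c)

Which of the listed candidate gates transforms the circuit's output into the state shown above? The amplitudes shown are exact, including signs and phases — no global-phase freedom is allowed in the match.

The unique candidate consistent with the amplitudes is CNOT(c, b).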